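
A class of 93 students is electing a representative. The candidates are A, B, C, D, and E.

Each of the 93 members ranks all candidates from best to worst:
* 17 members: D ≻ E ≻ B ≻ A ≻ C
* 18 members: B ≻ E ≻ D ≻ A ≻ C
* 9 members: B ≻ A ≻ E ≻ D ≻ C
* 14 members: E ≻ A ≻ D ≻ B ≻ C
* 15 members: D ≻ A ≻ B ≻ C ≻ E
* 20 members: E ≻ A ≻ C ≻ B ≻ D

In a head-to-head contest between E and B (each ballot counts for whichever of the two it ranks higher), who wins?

E is ranked above B on 51 ballots; B above E on 42.

E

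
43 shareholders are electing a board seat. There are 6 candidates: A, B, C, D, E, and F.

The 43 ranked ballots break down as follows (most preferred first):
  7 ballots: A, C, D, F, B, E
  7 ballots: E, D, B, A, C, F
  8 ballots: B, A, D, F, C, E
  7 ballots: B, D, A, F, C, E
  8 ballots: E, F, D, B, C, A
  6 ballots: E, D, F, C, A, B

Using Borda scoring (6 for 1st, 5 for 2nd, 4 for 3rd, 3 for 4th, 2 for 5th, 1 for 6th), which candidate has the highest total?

A: 7×6 + 7×3 + 8×5 + 7×4 + 8×1 + 6×2 = 151
B: 7×2 + 7×4 + 8×6 + 7×6 + 8×3 + 6×1 = 162
C: 7×5 + 7×2 + 8×2 + 7×2 + 8×2 + 6×3 = 113
D: 7×4 + 7×5 + 8×4 + 7×5 + 8×4 + 6×5 = 192
E: 7×1 + 7×6 + 8×1 + 7×1 + 8×6 + 6×6 = 148
F: 7×3 + 7×1 + 8×3 + 7×3 + 8×5 + 6×4 = 137

D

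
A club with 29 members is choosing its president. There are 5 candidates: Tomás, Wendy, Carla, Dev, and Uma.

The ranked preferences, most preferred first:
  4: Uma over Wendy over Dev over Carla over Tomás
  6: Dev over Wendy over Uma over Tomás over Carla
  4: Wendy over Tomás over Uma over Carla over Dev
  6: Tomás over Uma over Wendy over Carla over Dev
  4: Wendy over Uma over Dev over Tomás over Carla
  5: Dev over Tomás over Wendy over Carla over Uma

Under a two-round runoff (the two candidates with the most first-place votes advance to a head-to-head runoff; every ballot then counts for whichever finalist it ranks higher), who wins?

Round 1 first-place votes: Tomás 6, Wendy 8, Carla 0, Dev 11, Uma 4. Dev and Wendy advance.
Runoff: Dev is ranked above Wendy on 11 ballots, Wendy above Dev on 18.

Wendy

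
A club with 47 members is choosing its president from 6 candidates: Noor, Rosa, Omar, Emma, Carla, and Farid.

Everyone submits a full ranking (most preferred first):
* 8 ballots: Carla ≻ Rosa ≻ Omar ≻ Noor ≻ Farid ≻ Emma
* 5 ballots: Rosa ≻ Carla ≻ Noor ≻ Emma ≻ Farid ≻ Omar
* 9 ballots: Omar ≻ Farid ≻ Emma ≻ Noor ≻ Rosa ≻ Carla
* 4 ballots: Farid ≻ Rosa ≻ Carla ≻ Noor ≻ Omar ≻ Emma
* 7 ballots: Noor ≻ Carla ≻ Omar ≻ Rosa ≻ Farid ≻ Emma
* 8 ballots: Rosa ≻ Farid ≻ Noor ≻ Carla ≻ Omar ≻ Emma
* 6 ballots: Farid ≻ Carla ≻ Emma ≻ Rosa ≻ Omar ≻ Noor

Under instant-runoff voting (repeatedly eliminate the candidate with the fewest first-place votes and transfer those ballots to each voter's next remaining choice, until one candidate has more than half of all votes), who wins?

Farid

Round 1: Noor 7, Rosa 13, Omar 9, Emma 0, Carla 8, Farid 10. Emma eliminated.
Round 2: Noor 7, Rosa 13, Omar 9, Carla 8, Farid 10. Noor eliminated.
Round 3: Rosa 13, Omar 9, Carla 15, Farid 10. Omar eliminated.
Round 4: Rosa 13, Carla 15, Farid 19. Rosa eliminated.
Round 5: Carla 20, Farid 27. Farid has a majority (≥24).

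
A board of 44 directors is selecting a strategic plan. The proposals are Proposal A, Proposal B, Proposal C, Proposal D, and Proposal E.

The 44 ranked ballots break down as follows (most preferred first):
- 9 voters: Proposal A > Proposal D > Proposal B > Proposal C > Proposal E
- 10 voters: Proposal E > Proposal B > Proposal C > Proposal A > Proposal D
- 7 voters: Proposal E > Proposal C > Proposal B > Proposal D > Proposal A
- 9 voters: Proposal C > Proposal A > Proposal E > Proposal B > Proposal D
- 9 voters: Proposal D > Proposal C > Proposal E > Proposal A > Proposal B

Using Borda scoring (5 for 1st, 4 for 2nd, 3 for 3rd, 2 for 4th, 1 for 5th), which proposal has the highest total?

Proposal C

Proposal A: 9×5 + 10×2 + 7×1 + 9×4 + 9×2 = 126
Proposal B: 9×3 + 10×4 + 7×3 + 9×2 + 9×1 = 115
Proposal C: 9×2 + 10×3 + 7×4 + 9×5 + 9×4 = 157
Proposal D: 9×4 + 10×1 + 7×2 + 9×1 + 9×5 = 114
Proposal E: 9×1 + 10×5 + 7×5 + 9×3 + 9×3 = 148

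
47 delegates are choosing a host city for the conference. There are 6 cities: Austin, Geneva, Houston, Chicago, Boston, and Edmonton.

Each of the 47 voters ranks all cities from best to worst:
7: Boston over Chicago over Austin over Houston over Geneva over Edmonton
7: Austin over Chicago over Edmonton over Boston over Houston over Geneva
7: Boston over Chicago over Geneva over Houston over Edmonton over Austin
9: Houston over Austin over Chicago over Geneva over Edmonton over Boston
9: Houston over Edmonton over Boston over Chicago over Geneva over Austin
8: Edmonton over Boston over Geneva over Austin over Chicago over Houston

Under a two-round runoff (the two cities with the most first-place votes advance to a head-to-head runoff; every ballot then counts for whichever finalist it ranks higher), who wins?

Boston

Round 1 first-place votes: Austin 7, Geneva 0, Houston 18, Chicago 0, Boston 14, Edmonton 8. Houston and Boston advance.
Runoff: Houston is ranked above Boston on 18 ballots, Boston above Houston on 29.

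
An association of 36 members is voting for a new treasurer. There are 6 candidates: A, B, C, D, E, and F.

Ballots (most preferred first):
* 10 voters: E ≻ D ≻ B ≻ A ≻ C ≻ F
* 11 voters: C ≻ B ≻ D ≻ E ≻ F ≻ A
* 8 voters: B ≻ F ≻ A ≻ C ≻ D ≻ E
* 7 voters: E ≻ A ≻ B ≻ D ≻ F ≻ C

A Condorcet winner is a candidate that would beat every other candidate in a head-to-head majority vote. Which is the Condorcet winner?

B vs A: 29–7
B vs C: 25–11
B vs D: 26–10
B vs E: 19–17
B vs F: 36–0
B beats every other candidate.

B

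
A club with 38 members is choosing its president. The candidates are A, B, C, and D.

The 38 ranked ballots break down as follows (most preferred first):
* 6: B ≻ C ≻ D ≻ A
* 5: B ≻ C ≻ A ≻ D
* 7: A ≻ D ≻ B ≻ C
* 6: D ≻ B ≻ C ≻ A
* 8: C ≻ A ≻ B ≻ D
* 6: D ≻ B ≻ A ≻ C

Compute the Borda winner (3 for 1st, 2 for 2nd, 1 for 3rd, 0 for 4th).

A: 6×0 + 5×1 + 7×3 + 6×0 + 8×2 + 6×1 = 48
B: 6×3 + 5×3 + 7×1 + 6×2 + 8×1 + 6×2 = 72
C: 6×2 + 5×2 + 7×0 + 6×1 + 8×3 + 6×0 = 52
D: 6×1 + 5×0 + 7×2 + 6×3 + 8×0 + 6×3 = 56

B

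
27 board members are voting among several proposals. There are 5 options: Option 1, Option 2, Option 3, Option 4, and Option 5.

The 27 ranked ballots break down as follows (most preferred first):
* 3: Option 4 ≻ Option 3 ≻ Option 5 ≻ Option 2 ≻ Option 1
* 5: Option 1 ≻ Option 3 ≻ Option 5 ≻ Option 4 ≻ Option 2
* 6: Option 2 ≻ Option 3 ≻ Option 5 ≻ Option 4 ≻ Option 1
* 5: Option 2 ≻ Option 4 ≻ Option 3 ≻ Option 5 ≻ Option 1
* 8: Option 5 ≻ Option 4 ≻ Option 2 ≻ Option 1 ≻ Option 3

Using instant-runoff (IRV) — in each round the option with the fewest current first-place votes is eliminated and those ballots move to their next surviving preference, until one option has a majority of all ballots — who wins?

Option 5

Round 1: Option 1 5, Option 2 11, Option 3 0, Option 4 3, Option 5 8. Option 3 eliminated.
Round 2: Option 1 5, Option 2 11, Option 4 3, Option 5 8. Option 4 eliminated.
Round 3: Option 1 5, Option 2 11, Option 5 11. Option 1 eliminated.
Round 4: Option 2 11, Option 5 16. Option 5 has a majority (≥14).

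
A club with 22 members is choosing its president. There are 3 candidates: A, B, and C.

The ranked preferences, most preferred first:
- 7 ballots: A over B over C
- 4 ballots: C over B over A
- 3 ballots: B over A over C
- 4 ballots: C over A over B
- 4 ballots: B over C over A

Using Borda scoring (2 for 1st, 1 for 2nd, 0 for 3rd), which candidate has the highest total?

A: 7×2 + 4×0 + 3×1 + 4×1 + 4×0 = 21
B: 7×1 + 4×1 + 3×2 + 4×0 + 4×2 = 25
C: 7×0 + 4×2 + 3×0 + 4×2 + 4×1 = 20

B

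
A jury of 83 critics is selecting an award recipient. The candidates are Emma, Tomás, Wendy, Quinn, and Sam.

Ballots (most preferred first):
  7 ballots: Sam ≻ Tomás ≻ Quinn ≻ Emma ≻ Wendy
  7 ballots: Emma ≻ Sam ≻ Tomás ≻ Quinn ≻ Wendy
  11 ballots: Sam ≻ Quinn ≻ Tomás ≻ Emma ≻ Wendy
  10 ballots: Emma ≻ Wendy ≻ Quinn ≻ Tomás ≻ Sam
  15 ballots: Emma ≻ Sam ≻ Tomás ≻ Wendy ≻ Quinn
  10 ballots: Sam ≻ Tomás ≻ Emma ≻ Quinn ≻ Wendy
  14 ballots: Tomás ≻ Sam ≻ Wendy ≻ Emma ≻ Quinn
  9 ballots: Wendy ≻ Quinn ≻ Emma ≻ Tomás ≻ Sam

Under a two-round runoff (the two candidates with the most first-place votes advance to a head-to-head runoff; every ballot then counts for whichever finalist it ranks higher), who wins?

Sam

Round 1 first-place votes: Emma 32, Tomás 14, Wendy 9, Quinn 0, Sam 28. Emma and Sam advance.
Runoff: Emma is ranked above Sam on 41 ballots, Sam above Emma on 42.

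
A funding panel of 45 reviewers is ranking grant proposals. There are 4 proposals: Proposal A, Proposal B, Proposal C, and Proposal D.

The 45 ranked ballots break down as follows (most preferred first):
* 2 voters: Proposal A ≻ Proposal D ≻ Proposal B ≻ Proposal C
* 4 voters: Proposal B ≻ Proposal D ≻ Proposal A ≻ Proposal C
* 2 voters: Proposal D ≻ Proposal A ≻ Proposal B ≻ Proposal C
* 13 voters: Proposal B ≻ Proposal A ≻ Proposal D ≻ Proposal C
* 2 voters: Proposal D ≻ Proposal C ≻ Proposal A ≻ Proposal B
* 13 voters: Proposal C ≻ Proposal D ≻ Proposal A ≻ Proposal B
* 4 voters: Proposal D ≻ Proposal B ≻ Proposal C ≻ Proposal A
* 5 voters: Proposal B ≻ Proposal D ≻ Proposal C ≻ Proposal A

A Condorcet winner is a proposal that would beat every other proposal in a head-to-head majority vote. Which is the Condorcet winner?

Proposal D vs Proposal A: 30–15
Proposal D vs Proposal B: 23–22
Proposal D vs Proposal C: 32–13
Proposal D beats every other proposal.

Proposal D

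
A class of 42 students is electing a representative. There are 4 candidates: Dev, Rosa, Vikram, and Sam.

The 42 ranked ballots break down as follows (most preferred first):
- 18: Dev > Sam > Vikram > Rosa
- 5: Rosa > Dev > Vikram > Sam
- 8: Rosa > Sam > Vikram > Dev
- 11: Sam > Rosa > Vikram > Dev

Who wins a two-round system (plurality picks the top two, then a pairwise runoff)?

Rosa

Round 1 first-place votes: Dev 18, Rosa 13, Vikram 0, Sam 11. Dev and Rosa advance.
Runoff: Dev is ranked above Rosa on 18 ballots, Rosa above Dev on 24.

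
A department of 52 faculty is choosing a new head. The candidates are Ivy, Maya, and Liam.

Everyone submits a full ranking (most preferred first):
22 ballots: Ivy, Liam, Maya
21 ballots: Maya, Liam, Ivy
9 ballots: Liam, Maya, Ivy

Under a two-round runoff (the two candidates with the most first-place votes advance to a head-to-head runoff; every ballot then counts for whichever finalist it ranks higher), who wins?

Round 1 first-place votes: Ivy 22, Maya 21, Liam 9. Ivy and Maya advance.
Runoff: Ivy is ranked above Maya on 22 ballots, Maya above Ivy on 30.

Maya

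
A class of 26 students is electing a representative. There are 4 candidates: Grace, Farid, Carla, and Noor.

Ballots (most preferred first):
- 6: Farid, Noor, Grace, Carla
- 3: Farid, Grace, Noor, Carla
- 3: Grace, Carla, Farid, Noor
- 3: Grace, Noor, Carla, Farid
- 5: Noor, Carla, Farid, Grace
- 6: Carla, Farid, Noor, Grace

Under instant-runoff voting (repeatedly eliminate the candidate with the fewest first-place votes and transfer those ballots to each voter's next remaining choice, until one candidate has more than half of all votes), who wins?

Round 1: Grace 6, Farid 9, Carla 6, Noor 5. Noor eliminated.
Round 2: Grace 6, Farid 9, Carla 11. Grace eliminated.
Round 3: Farid 9, Carla 17. Carla has a majority (≥14).

Carla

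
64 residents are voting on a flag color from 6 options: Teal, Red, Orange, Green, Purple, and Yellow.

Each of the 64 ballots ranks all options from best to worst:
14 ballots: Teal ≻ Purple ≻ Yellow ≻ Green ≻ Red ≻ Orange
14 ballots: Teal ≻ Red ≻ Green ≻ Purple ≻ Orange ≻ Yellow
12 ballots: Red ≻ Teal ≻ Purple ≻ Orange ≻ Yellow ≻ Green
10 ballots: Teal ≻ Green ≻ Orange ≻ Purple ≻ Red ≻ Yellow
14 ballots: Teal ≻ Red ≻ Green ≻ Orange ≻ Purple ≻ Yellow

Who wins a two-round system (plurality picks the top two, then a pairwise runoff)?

Round 1 first-place votes: Teal 52, Red 12, Orange 0, Green 0, Purple 0, Yellow 0. Teal and Red advance.
Runoff: Teal is ranked above Red on 52 ballots, Red above Teal on 12.

Teal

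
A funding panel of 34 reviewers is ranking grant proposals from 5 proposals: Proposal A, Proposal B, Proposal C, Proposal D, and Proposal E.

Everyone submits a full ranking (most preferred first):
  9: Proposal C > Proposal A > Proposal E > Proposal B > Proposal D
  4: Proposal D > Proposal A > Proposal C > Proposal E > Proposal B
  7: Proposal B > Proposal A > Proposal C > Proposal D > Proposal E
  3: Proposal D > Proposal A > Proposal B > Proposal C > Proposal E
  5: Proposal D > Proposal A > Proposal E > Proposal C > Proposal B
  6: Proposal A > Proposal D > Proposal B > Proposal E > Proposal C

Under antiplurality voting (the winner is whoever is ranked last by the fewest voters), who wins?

Last-place votes: Proposal A 0, Proposal B 9, Proposal C 6, Proposal D 9, Proposal E 10.

Proposal A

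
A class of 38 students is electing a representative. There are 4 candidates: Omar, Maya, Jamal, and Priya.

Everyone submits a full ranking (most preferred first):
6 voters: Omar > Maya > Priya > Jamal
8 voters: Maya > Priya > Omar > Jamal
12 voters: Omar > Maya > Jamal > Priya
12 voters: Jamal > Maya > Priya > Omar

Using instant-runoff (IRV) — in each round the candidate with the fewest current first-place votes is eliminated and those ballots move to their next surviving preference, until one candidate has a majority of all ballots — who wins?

Omar

Round 1: Omar 18, Maya 8, Jamal 12, Priya 0. Priya eliminated.
Round 2: Omar 18, Maya 8, Jamal 12. Maya eliminated.
Round 3: Omar 26, Jamal 12. Omar has a majority (≥20).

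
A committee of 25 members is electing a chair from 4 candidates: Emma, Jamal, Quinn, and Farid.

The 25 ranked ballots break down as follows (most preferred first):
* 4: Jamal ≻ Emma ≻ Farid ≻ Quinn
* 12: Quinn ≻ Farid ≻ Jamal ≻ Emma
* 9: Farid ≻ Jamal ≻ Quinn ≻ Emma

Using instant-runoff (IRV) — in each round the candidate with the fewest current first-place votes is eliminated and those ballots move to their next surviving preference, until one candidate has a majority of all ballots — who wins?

Round 1: Emma 0, Jamal 4, Quinn 12, Farid 9. Emma eliminated.
Round 2: Jamal 4, Quinn 12, Farid 9. Jamal eliminated.
Round 3: Quinn 12, Farid 13. Farid has a majority (≥13).

Farid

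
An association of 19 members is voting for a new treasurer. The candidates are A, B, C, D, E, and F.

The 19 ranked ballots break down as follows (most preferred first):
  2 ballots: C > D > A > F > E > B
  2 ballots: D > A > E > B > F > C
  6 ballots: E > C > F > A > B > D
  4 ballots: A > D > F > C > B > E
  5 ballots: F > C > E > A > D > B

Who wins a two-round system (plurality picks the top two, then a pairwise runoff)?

F

Round 1 first-place votes: A 4, B 0, C 2, D 2, E 6, F 5. E and F advance.
Runoff: E is ranked above F on 8 ballots, F above E on 11.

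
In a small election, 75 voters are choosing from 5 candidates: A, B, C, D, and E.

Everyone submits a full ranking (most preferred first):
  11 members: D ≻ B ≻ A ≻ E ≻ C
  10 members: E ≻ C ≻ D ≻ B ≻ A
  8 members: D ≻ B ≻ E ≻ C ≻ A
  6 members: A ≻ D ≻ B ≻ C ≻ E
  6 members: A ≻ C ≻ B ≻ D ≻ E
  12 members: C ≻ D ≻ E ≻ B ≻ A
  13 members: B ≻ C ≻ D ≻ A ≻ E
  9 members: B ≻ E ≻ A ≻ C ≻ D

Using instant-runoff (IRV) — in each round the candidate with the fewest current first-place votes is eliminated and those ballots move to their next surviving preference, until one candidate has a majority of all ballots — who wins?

C

Round 1: A 12, B 22, C 12, D 19, E 10. E eliminated.
Round 2: A 12, B 22, C 22, D 19. A eliminated.
Round 3: B 22, C 28, D 25. B eliminated.
Round 4: C 50, D 25. C has a majority (≥38).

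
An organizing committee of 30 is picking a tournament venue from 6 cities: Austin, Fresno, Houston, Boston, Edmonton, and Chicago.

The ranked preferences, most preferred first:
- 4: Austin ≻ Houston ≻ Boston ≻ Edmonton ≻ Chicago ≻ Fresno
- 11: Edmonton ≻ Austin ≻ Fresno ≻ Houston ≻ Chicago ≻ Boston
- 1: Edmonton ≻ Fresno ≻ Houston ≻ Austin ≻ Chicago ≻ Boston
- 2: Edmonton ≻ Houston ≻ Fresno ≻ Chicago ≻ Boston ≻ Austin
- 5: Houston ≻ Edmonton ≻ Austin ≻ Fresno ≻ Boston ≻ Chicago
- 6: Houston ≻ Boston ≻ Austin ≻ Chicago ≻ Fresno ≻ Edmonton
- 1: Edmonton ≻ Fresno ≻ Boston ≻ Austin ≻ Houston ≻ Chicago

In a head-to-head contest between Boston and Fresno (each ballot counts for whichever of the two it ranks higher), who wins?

Boston is ranked above Fresno on 10 ballots; Fresno above Boston on 20.

Fresno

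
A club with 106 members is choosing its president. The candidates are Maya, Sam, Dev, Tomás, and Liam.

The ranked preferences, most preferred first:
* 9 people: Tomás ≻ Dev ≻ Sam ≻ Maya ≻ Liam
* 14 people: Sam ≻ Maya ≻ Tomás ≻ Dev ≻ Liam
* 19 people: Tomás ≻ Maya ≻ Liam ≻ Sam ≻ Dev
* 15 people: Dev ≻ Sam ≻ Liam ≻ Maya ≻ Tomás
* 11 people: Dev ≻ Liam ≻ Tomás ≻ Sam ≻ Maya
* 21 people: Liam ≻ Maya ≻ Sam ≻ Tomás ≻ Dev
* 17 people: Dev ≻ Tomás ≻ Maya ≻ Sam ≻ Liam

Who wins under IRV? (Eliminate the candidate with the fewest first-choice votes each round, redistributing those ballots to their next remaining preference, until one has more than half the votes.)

Tomás

Round 1: Maya 0, Sam 14, Dev 43, Tomás 28, Liam 21. Maya eliminated.
Round 2: Sam 14, Dev 43, Tomás 28, Liam 21. Sam eliminated.
Round 3: Dev 43, Tomás 42, Liam 21. Liam eliminated.
Round 4: Dev 43, Tomás 63. Tomás has a majority (≥54).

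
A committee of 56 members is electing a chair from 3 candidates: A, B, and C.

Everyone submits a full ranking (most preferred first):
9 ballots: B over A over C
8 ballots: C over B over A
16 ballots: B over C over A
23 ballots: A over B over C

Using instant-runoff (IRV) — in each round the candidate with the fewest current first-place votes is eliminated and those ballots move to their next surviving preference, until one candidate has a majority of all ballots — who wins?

Round 1: A 23, B 25, C 8. C eliminated.
Round 2: A 23, B 33. B has a majority (≥29).

B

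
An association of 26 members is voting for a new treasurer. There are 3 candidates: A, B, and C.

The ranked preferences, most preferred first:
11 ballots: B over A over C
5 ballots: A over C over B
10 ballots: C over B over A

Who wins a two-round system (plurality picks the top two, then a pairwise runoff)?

C

Round 1 first-place votes: A 5, B 11, C 10. B and C advance.
Runoff: B is ranked above C on 11 ballots, C above B on 15.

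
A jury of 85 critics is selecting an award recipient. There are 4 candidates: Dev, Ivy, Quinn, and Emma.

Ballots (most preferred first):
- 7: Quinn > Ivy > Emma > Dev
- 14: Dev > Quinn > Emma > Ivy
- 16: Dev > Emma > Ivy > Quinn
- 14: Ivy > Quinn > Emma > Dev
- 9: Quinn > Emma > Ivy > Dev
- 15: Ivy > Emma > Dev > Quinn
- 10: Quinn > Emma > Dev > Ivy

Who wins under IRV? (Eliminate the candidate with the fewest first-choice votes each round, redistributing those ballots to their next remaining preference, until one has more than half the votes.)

Ivy

Round 1: Dev 30, Ivy 29, Quinn 26, Emma 0. Emma eliminated.
Round 2: Dev 30, Ivy 29, Quinn 26. Quinn eliminated.
Round 3: Dev 40, Ivy 45. Ivy has a majority (≥43).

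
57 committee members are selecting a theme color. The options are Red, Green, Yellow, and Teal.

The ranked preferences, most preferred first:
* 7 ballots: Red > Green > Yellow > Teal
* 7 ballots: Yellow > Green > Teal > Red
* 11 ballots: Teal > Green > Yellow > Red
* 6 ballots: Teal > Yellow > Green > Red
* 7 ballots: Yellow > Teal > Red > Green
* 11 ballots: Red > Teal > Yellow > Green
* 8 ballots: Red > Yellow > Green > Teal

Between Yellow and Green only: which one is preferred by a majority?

Yellow is ranked above Green on 39 ballots; Green above Yellow on 18.

Yellow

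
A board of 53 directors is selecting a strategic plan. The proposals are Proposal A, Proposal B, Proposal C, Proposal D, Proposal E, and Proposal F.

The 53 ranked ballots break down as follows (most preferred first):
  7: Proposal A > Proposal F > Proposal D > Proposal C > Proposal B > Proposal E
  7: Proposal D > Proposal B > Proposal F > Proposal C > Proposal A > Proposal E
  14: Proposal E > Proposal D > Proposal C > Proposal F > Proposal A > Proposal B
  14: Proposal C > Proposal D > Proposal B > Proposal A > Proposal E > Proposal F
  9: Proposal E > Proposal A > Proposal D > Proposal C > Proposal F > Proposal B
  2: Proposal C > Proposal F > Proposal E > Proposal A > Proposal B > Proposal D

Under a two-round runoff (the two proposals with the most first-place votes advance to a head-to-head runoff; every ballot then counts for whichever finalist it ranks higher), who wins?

Round 1 first-place votes: Proposal A 7, Proposal B 0, Proposal C 16, Proposal D 7, Proposal E 23, Proposal F 0. Proposal E and Proposal C advance.
Runoff: Proposal E is ranked above Proposal C on 23 ballots, Proposal C above Proposal E on 30.

Proposal C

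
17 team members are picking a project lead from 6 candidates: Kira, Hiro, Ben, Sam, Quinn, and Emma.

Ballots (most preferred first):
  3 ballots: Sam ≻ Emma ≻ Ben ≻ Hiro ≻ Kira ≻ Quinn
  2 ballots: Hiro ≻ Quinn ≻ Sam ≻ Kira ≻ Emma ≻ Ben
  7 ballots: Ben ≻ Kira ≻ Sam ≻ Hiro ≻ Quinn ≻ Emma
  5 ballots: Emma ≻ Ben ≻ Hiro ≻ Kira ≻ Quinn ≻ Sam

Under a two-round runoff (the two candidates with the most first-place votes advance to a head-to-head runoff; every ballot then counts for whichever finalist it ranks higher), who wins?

Round 1 first-place votes: Kira 0, Hiro 2, Ben 7, Sam 3, Quinn 0, Emma 5. Ben and Emma advance.
Runoff: Ben is ranked above Emma on 7 ballots, Emma above Ben on 10.

Emma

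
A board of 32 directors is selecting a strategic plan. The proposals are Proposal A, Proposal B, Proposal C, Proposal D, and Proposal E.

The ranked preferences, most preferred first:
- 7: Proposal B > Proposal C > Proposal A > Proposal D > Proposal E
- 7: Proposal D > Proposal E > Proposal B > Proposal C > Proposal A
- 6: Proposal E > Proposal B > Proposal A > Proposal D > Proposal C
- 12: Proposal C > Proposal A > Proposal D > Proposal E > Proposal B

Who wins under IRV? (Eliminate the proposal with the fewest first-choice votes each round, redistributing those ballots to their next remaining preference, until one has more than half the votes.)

Proposal B

Round 1: Proposal A 0, Proposal B 7, Proposal C 12, Proposal D 7, Proposal E 6. Proposal A eliminated.
Round 2: Proposal B 7, Proposal C 12, Proposal D 7, Proposal E 6. Proposal E eliminated.
Round 3: Proposal B 13, Proposal C 12, Proposal D 7. Proposal D eliminated.
Round 4: Proposal B 20, Proposal C 12. Proposal B has a majority (≥17).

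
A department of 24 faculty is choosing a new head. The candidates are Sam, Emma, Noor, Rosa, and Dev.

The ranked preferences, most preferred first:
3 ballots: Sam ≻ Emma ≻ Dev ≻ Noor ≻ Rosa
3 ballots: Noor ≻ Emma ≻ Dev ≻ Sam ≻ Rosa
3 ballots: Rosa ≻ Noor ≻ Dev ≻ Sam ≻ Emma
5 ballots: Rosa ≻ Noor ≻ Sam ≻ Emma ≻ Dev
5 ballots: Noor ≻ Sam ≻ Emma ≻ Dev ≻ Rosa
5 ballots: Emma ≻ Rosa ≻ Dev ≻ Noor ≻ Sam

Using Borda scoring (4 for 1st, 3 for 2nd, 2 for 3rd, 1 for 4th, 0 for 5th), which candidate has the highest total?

Noor

Sam: 3×4 + 3×1 + 3×1 + 5×2 + 5×3 + 5×0 = 43
Emma: 3×3 + 3×3 + 3×0 + 5×1 + 5×2 + 5×4 = 53
Noor: 3×1 + 3×4 + 3×3 + 5×3 + 5×4 + 5×1 = 64
Rosa: 3×0 + 3×0 + 3×4 + 5×4 + 5×0 + 5×3 = 47
Dev: 3×2 + 3×2 + 3×2 + 5×0 + 5×1 + 5×2 = 33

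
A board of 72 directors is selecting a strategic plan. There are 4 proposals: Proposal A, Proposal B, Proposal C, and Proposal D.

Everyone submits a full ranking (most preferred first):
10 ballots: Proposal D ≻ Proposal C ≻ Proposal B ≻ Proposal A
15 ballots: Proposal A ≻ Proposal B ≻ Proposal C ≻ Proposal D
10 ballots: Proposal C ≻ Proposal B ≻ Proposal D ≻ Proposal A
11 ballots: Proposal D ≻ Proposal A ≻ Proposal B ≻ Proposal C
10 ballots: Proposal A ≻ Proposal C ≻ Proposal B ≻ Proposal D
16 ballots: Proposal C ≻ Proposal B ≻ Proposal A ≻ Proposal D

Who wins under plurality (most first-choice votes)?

Proposal C

First-place votes: Proposal A 25, Proposal B 0, Proposal C 26, Proposal D 21.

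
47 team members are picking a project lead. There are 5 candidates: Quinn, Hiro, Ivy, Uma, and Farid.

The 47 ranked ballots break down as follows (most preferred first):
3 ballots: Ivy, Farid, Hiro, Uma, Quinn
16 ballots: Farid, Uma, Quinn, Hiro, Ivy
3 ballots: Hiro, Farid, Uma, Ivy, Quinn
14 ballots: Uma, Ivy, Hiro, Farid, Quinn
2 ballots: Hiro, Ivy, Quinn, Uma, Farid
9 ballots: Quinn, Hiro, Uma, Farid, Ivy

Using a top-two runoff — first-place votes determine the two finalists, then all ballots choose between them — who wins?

Round 1 first-place votes: Quinn 9, Hiro 5, Ivy 3, Uma 14, Farid 16. Farid and Uma advance.
Runoff: Farid is ranked above Uma on 22 ballots, Uma above Farid on 25.

Uma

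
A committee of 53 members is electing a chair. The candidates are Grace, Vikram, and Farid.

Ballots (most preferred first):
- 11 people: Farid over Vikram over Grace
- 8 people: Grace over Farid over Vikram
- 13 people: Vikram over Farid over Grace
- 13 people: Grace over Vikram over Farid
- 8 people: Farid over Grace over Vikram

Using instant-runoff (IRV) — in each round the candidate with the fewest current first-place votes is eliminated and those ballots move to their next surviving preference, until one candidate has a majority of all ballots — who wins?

Farid

Round 1: Grace 21, Vikram 13, Farid 19. Vikram eliminated.
Round 2: Grace 21, Farid 32. Farid has a majority (≥27).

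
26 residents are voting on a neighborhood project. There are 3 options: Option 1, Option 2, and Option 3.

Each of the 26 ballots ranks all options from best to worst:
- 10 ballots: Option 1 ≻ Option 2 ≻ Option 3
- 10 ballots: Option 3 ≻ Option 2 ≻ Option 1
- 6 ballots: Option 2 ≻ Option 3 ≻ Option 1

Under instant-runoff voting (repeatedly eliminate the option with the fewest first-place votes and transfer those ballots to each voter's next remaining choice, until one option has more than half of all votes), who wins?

Round 1: Option 1 10, Option 2 6, Option 3 10. Option 2 eliminated.
Round 2: Option 1 10, Option 3 16. Option 3 has a majority (≥14).

Option 3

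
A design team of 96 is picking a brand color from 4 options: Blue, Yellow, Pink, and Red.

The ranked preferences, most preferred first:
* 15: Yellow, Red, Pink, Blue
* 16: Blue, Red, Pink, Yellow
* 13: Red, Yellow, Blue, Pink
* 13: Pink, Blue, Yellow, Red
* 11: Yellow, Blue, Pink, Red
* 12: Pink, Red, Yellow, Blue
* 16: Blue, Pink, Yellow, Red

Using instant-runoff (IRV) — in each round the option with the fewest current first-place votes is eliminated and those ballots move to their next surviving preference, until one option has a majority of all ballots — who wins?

Yellow

Round 1: Blue 32, Yellow 26, Pink 25, Red 13. Red eliminated.
Round 2: Blue 32, Yellow 39, Pink 25. Pink eliminated.
Round 3: Blue 45, Yellow 51. Yellow has a majority (≥49).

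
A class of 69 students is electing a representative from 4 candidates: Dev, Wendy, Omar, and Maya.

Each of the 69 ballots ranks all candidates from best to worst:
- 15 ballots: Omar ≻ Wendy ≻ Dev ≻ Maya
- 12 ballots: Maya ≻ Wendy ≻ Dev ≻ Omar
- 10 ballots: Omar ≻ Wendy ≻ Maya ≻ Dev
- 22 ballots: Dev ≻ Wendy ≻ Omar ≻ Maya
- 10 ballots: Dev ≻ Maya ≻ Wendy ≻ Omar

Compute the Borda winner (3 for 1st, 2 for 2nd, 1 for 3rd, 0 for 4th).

Dev: 15×1 + 12×1 + 10×0 + 22×3 + 10×3 = 123
Wendy: 15×2 + 12×2 + 10×2 + 22×2 + 10×1 = 128
Omar: 15×3 + 12×0 + 10×3 + 22×1 + 10×0 = 97
Maya: 15×0 + 12×3 + 10×1 + 22×0 + 10×2 = 66

Wendy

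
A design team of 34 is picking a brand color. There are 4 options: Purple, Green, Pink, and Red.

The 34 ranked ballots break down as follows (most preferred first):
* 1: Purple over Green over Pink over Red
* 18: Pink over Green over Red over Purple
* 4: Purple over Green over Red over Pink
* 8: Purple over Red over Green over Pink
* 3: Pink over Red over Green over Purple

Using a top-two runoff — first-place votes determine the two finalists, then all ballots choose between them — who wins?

Pink

Round 1 first-place votes: Purple 13, Green 0, Pink 21, Red 0. Pink and Purple advance.
Runoff: Pink is ranked above Purple on 21 ballots, Purple above Pink on 13.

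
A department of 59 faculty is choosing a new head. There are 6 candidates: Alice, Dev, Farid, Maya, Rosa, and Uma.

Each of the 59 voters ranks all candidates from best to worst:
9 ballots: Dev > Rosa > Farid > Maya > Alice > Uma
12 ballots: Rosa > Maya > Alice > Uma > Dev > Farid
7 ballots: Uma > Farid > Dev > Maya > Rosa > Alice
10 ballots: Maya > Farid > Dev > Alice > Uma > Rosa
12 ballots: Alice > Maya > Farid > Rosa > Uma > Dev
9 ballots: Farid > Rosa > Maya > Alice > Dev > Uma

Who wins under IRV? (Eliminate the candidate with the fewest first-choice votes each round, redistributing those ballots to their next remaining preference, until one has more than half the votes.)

Round 1: Alice 12, Dev 9, Farid 9, Maya 10, Rosa 12, Uma 7. Uma eliminated.
Round 2: Alice 12, Dev 9, Farid 16, Maya 10, Rosa 12. Dev eliminated.
Round 3: Alice 12, Farid 16, Maya 10, Rosa 21. Maya eliminated.
Round 4: Alice 12, Farid 26, Rosa 21. Alice eliminated.
Round 5: Farid 38, Rosa 21. Farid has a majority (≥30).

Farid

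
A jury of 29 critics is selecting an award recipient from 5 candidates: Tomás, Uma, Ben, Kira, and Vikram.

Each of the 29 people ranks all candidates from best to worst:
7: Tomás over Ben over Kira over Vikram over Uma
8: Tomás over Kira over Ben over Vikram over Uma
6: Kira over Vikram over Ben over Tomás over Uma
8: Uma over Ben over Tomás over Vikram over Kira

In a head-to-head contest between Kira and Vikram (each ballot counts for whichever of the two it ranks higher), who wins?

Kira

Kira is ranked above Vikram on 21 ballots; Vikram above Kira on 8.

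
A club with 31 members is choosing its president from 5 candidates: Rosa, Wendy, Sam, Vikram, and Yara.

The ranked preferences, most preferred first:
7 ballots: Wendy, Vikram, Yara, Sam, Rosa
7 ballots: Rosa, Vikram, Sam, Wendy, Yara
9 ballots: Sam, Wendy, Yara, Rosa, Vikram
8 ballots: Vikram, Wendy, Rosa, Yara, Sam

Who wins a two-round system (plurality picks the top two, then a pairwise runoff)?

Vikram

Round 1 first-place votes: Rosa 7, Wendy 7, Sam 9, Vikram 8, Yara 0. Sam and Vikram advance.
Runoff: Sam is ranked above Vikram on 9 ballots, Vikram above Sam on 22.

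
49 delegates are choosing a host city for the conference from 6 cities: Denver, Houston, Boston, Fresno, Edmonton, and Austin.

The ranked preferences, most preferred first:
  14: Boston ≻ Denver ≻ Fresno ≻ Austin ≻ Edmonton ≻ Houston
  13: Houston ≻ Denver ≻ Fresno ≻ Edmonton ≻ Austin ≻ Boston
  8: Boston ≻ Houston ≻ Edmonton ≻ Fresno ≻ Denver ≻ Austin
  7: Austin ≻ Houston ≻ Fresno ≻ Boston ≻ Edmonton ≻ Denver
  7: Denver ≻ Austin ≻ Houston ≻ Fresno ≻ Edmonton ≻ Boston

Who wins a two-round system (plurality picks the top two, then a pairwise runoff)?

Houston

Round 1 first-place votes: Denver 7, Houston 13, Boston 22, Fresno 0, Edmonton 0, Austin 7. Boston and Houston advance.
Runoff: Boston is ranked above Houston on 22 ballots, Houston above Boston on 27.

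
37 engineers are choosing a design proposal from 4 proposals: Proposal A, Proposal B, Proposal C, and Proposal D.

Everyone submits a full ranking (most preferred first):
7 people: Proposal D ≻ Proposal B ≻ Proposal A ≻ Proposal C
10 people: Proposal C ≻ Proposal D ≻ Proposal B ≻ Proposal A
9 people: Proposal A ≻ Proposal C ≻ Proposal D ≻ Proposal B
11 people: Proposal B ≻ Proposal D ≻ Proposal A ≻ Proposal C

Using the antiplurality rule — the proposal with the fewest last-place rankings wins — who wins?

Last-place votes: Proposal A 10, Proposal B 9, Proposal C 18, Proposal D 0.

Proposal D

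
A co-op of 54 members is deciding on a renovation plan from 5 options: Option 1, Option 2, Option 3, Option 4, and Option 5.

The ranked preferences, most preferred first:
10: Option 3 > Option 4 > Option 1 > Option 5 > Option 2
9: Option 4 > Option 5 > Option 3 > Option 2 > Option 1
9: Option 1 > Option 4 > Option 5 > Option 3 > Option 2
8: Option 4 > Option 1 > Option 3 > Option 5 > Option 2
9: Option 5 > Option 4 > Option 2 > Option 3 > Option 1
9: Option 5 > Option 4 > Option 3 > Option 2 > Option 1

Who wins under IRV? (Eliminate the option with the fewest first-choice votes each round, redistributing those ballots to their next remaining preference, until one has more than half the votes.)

Option 4

Round 1: Option 1 9, Option 2 0, Option 3 10, Option 4 17, Option 5 18. Option 2 eliminated.
Round 2: Option 1 9, Option 3 10, Option 4 17, Option 5 18. Option 1 eliminated.
Round 3: Option 3 10, Option 4 26, Option 5 18. Option 3 eliminated.
Round 4: Option 4 36, Option 5 18. Option 4 has a majority (≥28).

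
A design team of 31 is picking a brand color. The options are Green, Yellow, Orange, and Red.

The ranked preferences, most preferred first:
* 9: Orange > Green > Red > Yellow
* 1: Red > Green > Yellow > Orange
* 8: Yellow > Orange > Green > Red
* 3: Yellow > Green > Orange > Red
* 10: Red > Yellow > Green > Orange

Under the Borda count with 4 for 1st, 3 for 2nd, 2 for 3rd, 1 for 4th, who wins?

Yellow

Green: 9×3 + 1×3 + 8×2 + 3×3 + 10×2 = 75
Yellow: 9×1 + 1×2 + 8×4 + 3×4 + 10×3 = 85
Orange: 9×4 + 1×1 + 8×3 + 3×2 + 10×1 = 77
Red: 9×2 + 1×4 + 8×1 + 3×1 + 10×4 = 73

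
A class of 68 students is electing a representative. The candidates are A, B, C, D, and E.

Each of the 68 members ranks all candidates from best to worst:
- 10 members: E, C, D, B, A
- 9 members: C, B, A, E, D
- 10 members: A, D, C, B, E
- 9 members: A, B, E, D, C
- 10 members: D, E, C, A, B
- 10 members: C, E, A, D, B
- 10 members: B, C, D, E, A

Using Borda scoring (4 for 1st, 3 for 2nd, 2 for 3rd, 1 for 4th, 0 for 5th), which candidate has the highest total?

A: 10×0 + 9×2 + 10×4 + 9×4 + 10×1 + 10×2 + 10×0 = 124
B: 10×1 + 9×3 + 10×1 + 9×3 + 10×0 + 10×0 + 10×4 = 114
C: 10×3 + 9×4 + 10×2 + 9×0 + 10×2 + 10×4 + 10×3 = 176
D: 10×2 + 9×0 + 10×3 + 9×1 + 10×4 + 10×1 + 10×2 = 129
E: 10×4 + 9×1 + 10×0 + 9×2 + 10×3 + 10×3 + 10×1 = 137

C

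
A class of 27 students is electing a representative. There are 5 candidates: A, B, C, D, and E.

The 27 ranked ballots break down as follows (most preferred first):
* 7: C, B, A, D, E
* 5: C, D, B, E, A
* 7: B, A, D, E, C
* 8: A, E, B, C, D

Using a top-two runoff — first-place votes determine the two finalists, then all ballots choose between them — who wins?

Round 1 first-place votes: A 8, B 7, C 12, D 0, E 0. C and A advance.
Runoff: C is ranked above A on 12 ballots, A above C on 15.

A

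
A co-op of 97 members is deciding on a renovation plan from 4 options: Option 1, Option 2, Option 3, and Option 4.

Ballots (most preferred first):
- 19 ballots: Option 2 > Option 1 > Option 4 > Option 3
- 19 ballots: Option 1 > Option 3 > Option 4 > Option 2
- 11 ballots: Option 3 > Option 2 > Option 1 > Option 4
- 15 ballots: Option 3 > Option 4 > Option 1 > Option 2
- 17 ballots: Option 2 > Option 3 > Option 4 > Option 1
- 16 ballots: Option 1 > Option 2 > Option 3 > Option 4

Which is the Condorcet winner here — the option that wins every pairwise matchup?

Option 1 vs Option 2: 50–47
Option 1 vs Option 3: 54–43
Option 1 vs Option 4: 65–32
Option 1 beats every other option.

Option 1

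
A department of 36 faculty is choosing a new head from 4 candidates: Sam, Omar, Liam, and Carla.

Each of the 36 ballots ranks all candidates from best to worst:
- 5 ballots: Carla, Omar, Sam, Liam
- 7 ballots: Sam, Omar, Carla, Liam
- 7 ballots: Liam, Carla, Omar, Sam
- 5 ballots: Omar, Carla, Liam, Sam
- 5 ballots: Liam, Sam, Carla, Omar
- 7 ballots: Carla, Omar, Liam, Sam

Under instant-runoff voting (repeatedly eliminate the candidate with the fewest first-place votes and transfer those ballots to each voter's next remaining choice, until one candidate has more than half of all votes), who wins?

Carla

Round 1: Sam 7, Omar 5, Liam 12, Carla 12. Omar eliminated.
Round 2: Sam 7, Liam 12, Carla 17. Sam eliminated.
Round 3: Liam 12, Carla 24. Carla has a majority (≥19).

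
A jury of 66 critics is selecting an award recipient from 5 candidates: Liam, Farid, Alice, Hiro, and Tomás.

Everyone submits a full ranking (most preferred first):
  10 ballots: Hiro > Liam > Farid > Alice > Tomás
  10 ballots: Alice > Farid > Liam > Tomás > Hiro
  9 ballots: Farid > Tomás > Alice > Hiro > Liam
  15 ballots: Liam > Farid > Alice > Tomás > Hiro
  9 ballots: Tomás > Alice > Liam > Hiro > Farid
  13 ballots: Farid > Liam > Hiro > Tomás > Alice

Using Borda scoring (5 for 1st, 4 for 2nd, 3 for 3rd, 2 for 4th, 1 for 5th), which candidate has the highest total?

Farid

Liam: 10×4 + 10×3 + 9×1 + 15×5 + 9×3 + 13×4 = 233
Farid: 10×3 + 10×4 + 9×5 + 15×4 + 9×1 + 13×5 = 249
Alice: 10×2 + 10×5 + 9×3 + 15×3 + 9×4 + 13×1 = 191
Hiro: 10×5 + 10×1 + 9×2 + 15×1 + 9×2 + 13×3 = 150
Tomás: 10×1 + 10×2 + 9×4 + 15×2 + 9×5 + 13×2 = 167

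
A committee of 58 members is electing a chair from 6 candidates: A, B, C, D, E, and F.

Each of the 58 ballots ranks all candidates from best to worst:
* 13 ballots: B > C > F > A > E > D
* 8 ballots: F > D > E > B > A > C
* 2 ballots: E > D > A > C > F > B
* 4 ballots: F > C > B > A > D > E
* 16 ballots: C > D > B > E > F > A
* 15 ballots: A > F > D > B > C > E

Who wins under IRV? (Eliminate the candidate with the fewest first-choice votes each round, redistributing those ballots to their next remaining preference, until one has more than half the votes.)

Round 1: A 15, B 13, C 16, D 0, E 2, F 12. D eliminated.
Round 2: A 15, B 13, C 16, E 2, F 12. E eliminated.
Round 3: A 17, B 13, C 16, F 12. F eliminated.
Round 4: A 17, B 21, C 20. A eliminated.
Round 5: B 36, C 22. B has a majority (≥30).

B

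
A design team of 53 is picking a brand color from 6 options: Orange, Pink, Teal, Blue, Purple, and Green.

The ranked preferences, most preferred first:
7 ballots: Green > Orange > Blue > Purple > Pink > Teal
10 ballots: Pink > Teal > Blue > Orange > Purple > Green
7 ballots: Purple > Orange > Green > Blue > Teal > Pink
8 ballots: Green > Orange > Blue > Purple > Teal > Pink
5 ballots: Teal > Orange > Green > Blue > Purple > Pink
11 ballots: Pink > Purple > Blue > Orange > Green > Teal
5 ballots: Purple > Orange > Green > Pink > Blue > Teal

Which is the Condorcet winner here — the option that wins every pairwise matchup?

Orange vs Pink: 32–21
Orange vs Teal: 38–15
Orange vs Blue: 32–21
Orange vs Purple: 30–23
Orange vs Green: 38–15
Orange beats every other option.

Orange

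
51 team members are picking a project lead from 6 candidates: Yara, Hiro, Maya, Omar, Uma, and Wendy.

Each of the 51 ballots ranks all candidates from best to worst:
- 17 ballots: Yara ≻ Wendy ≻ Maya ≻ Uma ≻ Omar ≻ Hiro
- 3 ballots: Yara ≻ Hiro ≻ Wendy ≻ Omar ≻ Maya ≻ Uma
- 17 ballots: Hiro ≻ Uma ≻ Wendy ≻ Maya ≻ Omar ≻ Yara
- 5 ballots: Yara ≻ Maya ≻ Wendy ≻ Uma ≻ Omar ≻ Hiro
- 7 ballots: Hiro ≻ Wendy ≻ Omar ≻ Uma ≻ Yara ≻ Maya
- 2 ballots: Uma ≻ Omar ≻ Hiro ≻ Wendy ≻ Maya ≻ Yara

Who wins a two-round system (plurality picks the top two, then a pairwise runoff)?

Hiro

Round 1 first-place votes: Yara 25, Hiro 24, Maya 0, Omar 0, Uma 2, Wendy 0. Yara and Hiro advance.
Runoff: Yara is ranked above Hiro on 25 ballots, Hiro above Yara on 26.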